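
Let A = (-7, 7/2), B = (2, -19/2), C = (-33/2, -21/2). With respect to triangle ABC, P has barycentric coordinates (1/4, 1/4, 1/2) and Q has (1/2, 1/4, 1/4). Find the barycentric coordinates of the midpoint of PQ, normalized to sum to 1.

Since both coordinate triples sum to 1, the midpoint's barycentrics are the componentwise average.
(1/4+1/2)/2 = 3/8; similarly 1/4 and 3/8.

(3/8, 1/4, 3/8)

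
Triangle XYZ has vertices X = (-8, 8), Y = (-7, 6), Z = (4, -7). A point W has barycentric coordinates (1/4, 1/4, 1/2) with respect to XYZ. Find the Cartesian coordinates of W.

W = (1/4)·X + (1/4)·Y + (1/2)·Z.
x-coordinate: (1/4)·(-8) + (1/4)·(-7) + (1/2)·4 = -7/4.
y-coordinate: (1/4)·8 + (1/4)·6 + (1/2)·(-7) = 0.

(-7/4, 0)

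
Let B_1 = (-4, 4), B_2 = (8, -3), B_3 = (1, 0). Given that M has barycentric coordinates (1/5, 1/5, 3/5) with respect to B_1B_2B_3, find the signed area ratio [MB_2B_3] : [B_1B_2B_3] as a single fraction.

The signed ratio [MB_2B_3]/[B_1B_2B_3] equals the barycentric coordinate of M at vertex B_1, which is 1/5.

1/5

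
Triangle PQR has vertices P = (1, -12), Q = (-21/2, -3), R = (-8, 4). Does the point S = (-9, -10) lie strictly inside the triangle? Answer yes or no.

no

Barycentric coordinates of S: (28/103, 142/103, -67/103).
The three coordinates are positive, positive, negative; a point is interior exactly when all three are positive.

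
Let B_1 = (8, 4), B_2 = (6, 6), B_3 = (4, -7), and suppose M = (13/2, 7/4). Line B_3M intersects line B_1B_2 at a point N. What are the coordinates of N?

Barycentric coordinates of M with respect to B_1B_2B_3: (1/2, 1/4, 1/4).
On side B_1B_2 the B_3-coordinate is zero; dropping M's B_3-weight 1/4 and renormalizing the remaining 1/2 : 1/4 gives weights 2/3, 1/3 on B_1, B_2.
N = (2/3)·(8, 4) + (1/3)·(6, 6) = (22/3, 14/3).

(22/3, 14/3)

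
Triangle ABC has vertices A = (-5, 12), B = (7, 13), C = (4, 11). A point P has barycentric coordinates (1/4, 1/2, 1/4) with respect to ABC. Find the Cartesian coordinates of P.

(13/4, 49/4)

P = (1/4)·A + (1/2)·B + (1/4)·C.
x-coordinate: (1/4)·(-5) + (1/2)·7 + (1/4)·4 = 13/4.
y-coordinate: (1/4)·12 + (1/2)·13 + (1/4)·11 = 49/4.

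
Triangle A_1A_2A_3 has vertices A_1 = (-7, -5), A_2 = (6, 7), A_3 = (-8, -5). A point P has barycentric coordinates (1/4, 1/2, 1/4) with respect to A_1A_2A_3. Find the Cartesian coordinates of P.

P = (1/4)·A_1 + (1/2)·A_2 + (1/4)·A_3.
x-coordinate: (1/4)·(-7) + (1/2)·6 + (1/4)·(-8) = -3/4.
y-coordinate: (1/4)·(-5) + (1/2)·7 + (1/4)·(-5) = 1.

(-3/4, 1)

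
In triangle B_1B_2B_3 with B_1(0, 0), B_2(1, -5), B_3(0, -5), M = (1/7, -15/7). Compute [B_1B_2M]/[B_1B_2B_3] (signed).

2/7

[B_1B_2B_3] = ½·(0·(-5−(-5)) + 1·(-5−0) + 0·(0−(-5))) = ½·(0 − 5 + 0) = -5/2.
[B_1B_2M] = ½·(0·(-5−(-15/7)) + 1·(-15/7−0) + (1/7)·(0−(-5))) = ½·(0 − 15/7 + 5/7) = -5/7, so the ratio is (-5/7)/(-5/2) = 2/7.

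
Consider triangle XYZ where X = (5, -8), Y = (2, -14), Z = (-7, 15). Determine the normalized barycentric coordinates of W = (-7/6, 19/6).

Signed area of the reference triangle: [XYZ] = ½·(5·(-14−15) + 2·(15−(-8)) + (-7)·(-8−(-14))) = ½·(-145 + 46 − 42) = -141/2.
[WYZ] = ½·((-7/6)·(-14−15) + 2·(15−(19/6)) + (-7)·(19/6−(-14))) = ½·(203/6 + 71/3 − 721/6) = -94/3, so the X-coordinate is (-94/3)/(-141/2) = 4/9.
[XWZ] = ½·(5·(19/6−15) + (-7/6)·(15−(-8)) + (-7)·(-8−(19/6))) = ½·(-355/6 − 161/6 + 469/6) = -47/12, so the Y-coordinate is 1/18.
[XYW] = ½·(5·(-14−(19/6)) + 2·(19/6−(-8)) + (-7/6)·(-8−(-14))) = ½·(-515/6 + 67/3 − 7) = -141/4, so the Z-coordinate is 1/2.
Check: 4/9 + 1/18 + 1/2 = 1.

(4/9, 1/18, 1/2)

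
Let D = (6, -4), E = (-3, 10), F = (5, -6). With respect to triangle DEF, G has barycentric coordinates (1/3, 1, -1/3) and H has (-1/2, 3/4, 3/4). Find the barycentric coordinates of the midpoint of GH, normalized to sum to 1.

(-1/12, 7/8, 5/24)

Since both coordinate triples sum to 1, the midpoint's barycentrics are the componentwise average.
(1/3+-1/2)/2 = -1/12; similarly 7/8 and 5/24.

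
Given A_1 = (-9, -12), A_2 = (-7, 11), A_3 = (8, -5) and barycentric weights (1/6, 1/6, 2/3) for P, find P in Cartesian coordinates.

(8/3, -7/2)

P = (1/6)·A_1 + (1/6)·A_2 + (2/3)·A_3.
x-coordinate: (1/6)·(-9) + (1/6)·(-7) + (2/3)·8 = 8/3.
y-coordinate: (1/6)·(-12) + (1/6)·11 + (2/3)·(-5) = -7/2.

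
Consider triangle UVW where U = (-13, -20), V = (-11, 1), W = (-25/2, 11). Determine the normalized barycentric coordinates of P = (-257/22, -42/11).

(3/11, 7/11, 1/11)

Signed area of the reference triangle: [UVW] = ½·((-13)·(1−11) + (-11)·(11−(-20)) + (-25/2)·(-20−1)) = ½·(130 − 341 + 525/2) = 103/4.
[PVW] = ½·((-257/22)·(1−11) + (-11)·(11−(-42/11)) + (-25/2)·(-42/11−1)) = ½·(1285/11 − 163 + 1325/22) = 309/44, so the U-coordinate is (309/44)/(103/4) = 3/11.
[UPW] = ½·((-13)·(-42/11−11) + (-257/22)·(11−(-20)) + (-25/2)·(-20−(-42/11))) = ½·(2119/11 − 7967/22 + 2225/11) = 721/44, so the V-coordinate is 7/11.
[UVP] = ½·((-13)·(1−(-42/11)) + (-11)·(-42/11−(-20)) + (-257/22)·(-20−1)) = ½·(-689/11 − 178 + 5397/22) = 103/44, so the W-coordinate is 1/11.
Check: 3/11 + 7/11 + 1/11 = 1.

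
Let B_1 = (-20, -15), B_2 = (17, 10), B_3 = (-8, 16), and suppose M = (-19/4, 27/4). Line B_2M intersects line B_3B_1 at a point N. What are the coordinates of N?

(-12, 17/3)

Barycentric coordinates of M with respect to B_1B_2B_3: (1/4, 1/4, 1/2).
On side B_3B_1 the B_2-coordinate is zero; dropping M's B_2-weight 1/4 and renormalizing the remaining 1/2 : 1/4 gives weights 2/3, 1/3 on B_3, B_1.
N = (2/3)·(-8, 16) + (1/3)·(-20, -15) = (-12, 17/3).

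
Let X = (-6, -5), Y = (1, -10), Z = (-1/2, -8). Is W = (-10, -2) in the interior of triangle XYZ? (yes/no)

Barycentric coordinates of W: (20/13, -9/13, 2/13).
The three coordinates are positive, negative, positive; a point is interior exactly when all three are positive.

no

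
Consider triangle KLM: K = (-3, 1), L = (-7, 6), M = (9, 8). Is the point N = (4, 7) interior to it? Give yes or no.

yes

Barycentric coordinates of N: (3/44, 23/88, 59/88).
The three coordinates are positive, positive, positive; a point is interior exactly when all three are positive.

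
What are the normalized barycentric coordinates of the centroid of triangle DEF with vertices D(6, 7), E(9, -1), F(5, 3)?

(1/3, 1/3, 1/3)

The centroid is the average of the vertices, so each weight is 1/3.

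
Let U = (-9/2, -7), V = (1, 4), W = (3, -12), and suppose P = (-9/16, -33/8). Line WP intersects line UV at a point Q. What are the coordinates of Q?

Barycentric coordinates of P with respect to UVW: (3/8, 3/8, 1/4).
On side UV the W-coordinate is zero; dropping P's W-weight 1/4 and renormalizing the remaining 3/8 : 3/8 gives weights 1/2, 1/2 on U, V.
Q = (1/2)·(-9/2, -7) + (1/2)·(1, 4) = (-7/4, -3/2).

(-7/4, -3/2)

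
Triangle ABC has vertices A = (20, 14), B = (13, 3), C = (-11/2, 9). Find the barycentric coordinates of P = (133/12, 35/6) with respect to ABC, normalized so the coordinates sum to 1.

Signed area of the reference triangle: [ABC] = ½·(20·(3−9) + 13·(9−14) + (-11/2)·(14−3)) = ½·(-120 − 65 − 121/2) = -491/4.
[PBC] = ½·((133/12)·(3−9) + 13·(9−(35/6)) + (-11/2)·(35/6−3)) = ½·(-133/2 + 247/6 − 187/12) = -491/24, so the A-coordinate is (-491/24)/(-491/4) = 1/6.
[APC] = ½·(20·(35/6−9) + (133/12)·(9−14) + (-11/2)·(14−(35/6))) = ½·(-190/3 − 665/12 − 539/12) = -491/6, so the B-coordinate is 2/3.
[ABP] = ½·(20·(3−(35/6)) + 13·(35/6−14) + (133/12)·(14−3)) = ½·(-170/3 − 637/6 + 1463/12) = -491/24, so the C-coordinate is 1/6.

(1/6, 2/3, 1/6)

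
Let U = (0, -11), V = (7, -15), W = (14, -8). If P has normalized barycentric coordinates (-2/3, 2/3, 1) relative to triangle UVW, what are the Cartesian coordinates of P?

P = (-2/3)·U + (2/3)·V + 1·W.
x-coordinate: (-2/3)·0 + (2/3)·7 + 1·14 = 56/3.
y-coordinate: (-2/3)·(-11) + (2/3)·(-15) + 1·(-8) = -32/3.

(56/3, -32/3)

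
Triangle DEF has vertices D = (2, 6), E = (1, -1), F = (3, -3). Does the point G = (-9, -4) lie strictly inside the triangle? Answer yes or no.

Barycentric coordinates of G: (-13/8, 109/16, -67/16).
The three coordinates are negative, positive, negative; a point is interior exactly when all three are positive.

no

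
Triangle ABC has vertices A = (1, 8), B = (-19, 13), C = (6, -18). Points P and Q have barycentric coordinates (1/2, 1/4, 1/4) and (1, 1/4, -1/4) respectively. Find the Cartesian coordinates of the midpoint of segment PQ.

(-4, 37/4)

Barycentric coordinates of the midpoint are the average: (3/4, 1/4, 0).
Converting: (3/4)·A + (1/4)·B + 0·C = (-4, 37/4).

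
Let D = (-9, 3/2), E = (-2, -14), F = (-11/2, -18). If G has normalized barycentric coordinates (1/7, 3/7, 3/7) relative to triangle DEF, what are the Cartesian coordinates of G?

(-9/2, -27/2)

G = (1/7)·D + (3/7)·E + (3/7)·F.
x-coordinate: (1/7)·(-9) + (3/7)·(-2) + (3/7)·(-11/2) = -9/2.
y-coordinate: (1/7)·(3/2) + (3/7)·(-14) + (3/7)·(-18) = -27/2.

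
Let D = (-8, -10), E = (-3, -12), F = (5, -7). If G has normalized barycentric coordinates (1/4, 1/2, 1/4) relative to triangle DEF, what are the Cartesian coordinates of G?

(-9/4, -41/4)

G = (1/4)·D + (1/2)·E + (1/4)·F.
x-coordinate: (1/4)·(-8) + (1/2)·(-3) + (1/4)·5 = -9/4.
y-coordinate: (1/4)·(-10) + (1/2)·(-12) + (1/4)·(-7) = -41/4.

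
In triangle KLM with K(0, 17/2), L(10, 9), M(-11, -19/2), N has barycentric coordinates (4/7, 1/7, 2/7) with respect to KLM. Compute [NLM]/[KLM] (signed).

The signed ratio [NLM]/[KLM] equals the barycentric coordinate of N at vertex K, which is 4/7.

4/7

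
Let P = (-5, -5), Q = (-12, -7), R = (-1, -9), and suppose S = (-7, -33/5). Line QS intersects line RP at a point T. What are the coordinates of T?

Barycentric coordinates of S with respect to PQR: (2/5, 2/5, 1/5).
On side RP the Q-coordinate is zero; dropping S's Q-weight 2/5 and renormalizing the remaining 1/5 : 2/5 gives weights 1/3, 2/3 on R, P.
T = (1/3)·(-1, -9) + (2/3)·(-5, -5) = (-11/3, -19/3).

(-11/3, -19/3)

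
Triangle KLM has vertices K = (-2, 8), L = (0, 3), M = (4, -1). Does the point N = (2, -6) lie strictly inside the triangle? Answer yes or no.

no

Barycentric coordinates of N: (-7/3, 4, -2/3).
The three coordinates are negative, positive, negative; a point is interior exactly when all three are positive.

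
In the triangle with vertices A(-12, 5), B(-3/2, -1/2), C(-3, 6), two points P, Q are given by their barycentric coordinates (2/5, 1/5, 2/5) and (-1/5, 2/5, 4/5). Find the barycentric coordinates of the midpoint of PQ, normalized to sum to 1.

(1/10, 3/10, 3/5)

Since both coordinate triples sum to 1, the midpoint's barycentrics are the componentwise average.
(2/5+-1/5)/2 = 1/10; similarly 3/10 and 3/5.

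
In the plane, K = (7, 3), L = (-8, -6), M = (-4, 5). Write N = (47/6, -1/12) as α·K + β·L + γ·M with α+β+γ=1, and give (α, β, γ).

(7/6, 1/4, -5/12)

Signed area of the reference triangle: [KLM] = ½·(7·(-6−5) + (-8)·(5−3) + (-4)·(3−(-6))) = ½·(-77 − 16 − 36) = -129/2.
[NLM] = ½·((47/6)·(-6−5) + (-8)·(5−(-1/12)) + (-4)·(-1/12−(-6))) = ½·(-517/6 − 122/3 − 71/3) = -301/4, so the K-coordinate is (-301/4)/(-129/2) = 7/6.
[KNM] = ½·(7·(-1/12−5) + (47/6)·(5−3) + (-4)·(3−(-1/12))) = ½·(-427/12 + 47/3 − 37/3) = -129/8, so the L-coordinate is 1/4.
[KLN] = ½·(7·(-6−(-1/12)) + (-8)·(-1/12−3) + (47/6)·(3−(-6))) = ½·(-497/12 + 74/3 + 141/2) = 215/8, so the M-coordinate is -5/12.
Check: 7/6 + 1/4 − 5/12 = 1.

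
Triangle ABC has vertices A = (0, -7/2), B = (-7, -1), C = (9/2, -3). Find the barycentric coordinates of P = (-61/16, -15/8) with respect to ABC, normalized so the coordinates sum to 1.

Signed area of the reference triangle: [ABC] = ½·(0·(-1−(-3)) + (-7)·(-3−(-7/2)) + (9/2)·(-7/2−(-1))) = ½·(0 − 7/2 − 45/4) = -59/8.
[PBC] = ½·((-61/16)·(-1−(-3)) + (-7)·(-3−(-15/8)) + (9/2)·(-15/8−(-1))) = ½·(-61/8 + 63/8 − 63/16) = -59/32, so the A-coordinate is (-59/32)/(-59/8) = 1/4.
[APC] = ½·(0·(-15/8−(-3)) + (-61/16)·(-3−(-7/2)) + (9/2)·(-7/2−(-15/8))) = ½·(0 − 61/32 − 117/16) = -295/64, so the B-coordinate is 5/8.
[ABP] = ½·(0·(-1−(-15/8)) + (-7)·(-15/8−(-7/2)) + (-61/16)·(-7/2−(-1))) = ½·(0 − 91/8 + 305/32) = -59/64, so the C-coordinate is 1/8.

(1/4, 5/8, 1/8)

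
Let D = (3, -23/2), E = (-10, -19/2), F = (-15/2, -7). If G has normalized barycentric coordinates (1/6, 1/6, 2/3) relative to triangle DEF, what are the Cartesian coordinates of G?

G = (1/6)·D + (1/6)·E + (2/3)·F.
x-coordinate: (1/6)·3 + (1/6)·(-10) + (2/3)·(-15/2) = -37/6.
y-coordinate: (1/6)·(-23/2) + (1/6)·(-19/2) + (2/3)·(-7) = -49/6.

(-37/6, -49/6)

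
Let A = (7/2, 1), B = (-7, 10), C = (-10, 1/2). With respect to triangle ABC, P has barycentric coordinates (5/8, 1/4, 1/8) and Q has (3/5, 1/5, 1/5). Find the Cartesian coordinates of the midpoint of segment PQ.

(-169/160, 471/160)

Barycentric coordinates of the midpoint are the average: (49/80, 9/40, 13/80).
Converting: (49/80)·A + (9/40)·B + (13/80)·C = (-169/160, 471/160).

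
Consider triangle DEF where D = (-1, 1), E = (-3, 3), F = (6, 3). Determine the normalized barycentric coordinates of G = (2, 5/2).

(1/4, 1/4, 1/2)

Signed area of the reference triangle: [DEF] = ½·((-1)·(3−3) + (-3)·(3−1) + 6·(1−3)) = ½·(0 − 6 − 12) = -9.
[GEF] = ½·(2·(3−3) + (-3)·(3−(5/2)) + 6·(5/2−3)) = ½·(0 − 3/2 − 3) = -9/4, so the D-coordinate is (-9/4)/(-9) = 1/4.
[DGF] = ½·((-1)·(5/2−3) + 2·(3−1) + 6·(1−(5/2))) = ½·(1/2 + 4 − 9) = -9/4, so the E-coordinate is 1/4.
[DEG] = ½·((-1)·(3−(5/2)) + (-3)·(5/2−1) + 2·(1−3)) = ½·(-1/2 − 9/2 − 4) = -9/2, so the F-coordinate is 1/2.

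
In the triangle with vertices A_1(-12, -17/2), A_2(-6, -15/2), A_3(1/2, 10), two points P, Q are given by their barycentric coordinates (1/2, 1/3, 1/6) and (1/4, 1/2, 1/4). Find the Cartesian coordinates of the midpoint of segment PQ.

Barycentric coordinates of the midpoint are the average: (3/8, 5/12, 5/24).
Converting: (3/8)·A_1 + (5/12)·A_2 + (5/24)·A_3 = (-331/48, -203/48).

(-331/48, -203/48)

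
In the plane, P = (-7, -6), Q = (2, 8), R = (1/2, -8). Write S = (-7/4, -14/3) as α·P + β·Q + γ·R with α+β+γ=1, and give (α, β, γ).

Signed area of the reference triangle: [PQR] = ½·((-7)·(8−(-8)) + 2·(-8−(-6)) + (1/2)·(-6−8)) = ½·(-112 − 4 − 7) = -123/2.
[SQR] = ½·((-7/4)·(8−(-8)) + 2·(-8−(-14/3)) + (1/2)·(-14/3−8)) = ½·(-28 − 20/3 − 19/3) = -41/2, so the P-coordinate is (-41/2)/(-123/2) = 1/3.
[PSR] = ½·((-7)·(-14/3−(-8)) + (-7/4)·(-8−(-6)) + (1/2)·(-6−(-14/3))) = ½·(-70/3 + 7/2 − 2/3) = -41/4, so the Q-coordinate is 1/6.
[PQS] = ½·((-7)·(8−(-14/3)) + 2·(-14/3−(-6)) + (-7/4)·(-6−8)) = ½·(-266/3 + 8/3 + 49/2) = -123/4, so the R-coordinate is 1/2.

(1/3, 1/6, 1/2)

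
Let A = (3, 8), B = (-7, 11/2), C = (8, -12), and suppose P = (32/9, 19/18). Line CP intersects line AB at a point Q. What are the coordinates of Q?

(4/3, 91/12)

Barycentric coordinates of P with respect to ABC: (5/9, 1/9, 1/3).
On side AB the C-coordinate is zero; dropping P's C-weight 1/3 and renormalizing the remaining 5/9 : 1/9 gives weights 5/6, 1/6 on A, B.
Q = (5/6)·(3, 8) + (1/6)·(-7, 11/2) = (4/3, 91/12).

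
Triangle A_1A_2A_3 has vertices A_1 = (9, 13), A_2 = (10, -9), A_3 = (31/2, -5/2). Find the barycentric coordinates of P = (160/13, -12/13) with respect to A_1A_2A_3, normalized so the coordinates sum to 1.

(3/13, 4/13, 6/13)

Signed area of the reference triangle: [A_1A_2A_3] = ½·(9·(-9−(-5/2)) + 10·(-5/2−13) + (31/2)·(13−(-9))) = ½·(-117/2 − 155 + 341) = 255/4.
[PA_2A_3] = ½·((160/13)·(-9−(-5/2)) + 10·(-5/2−(-12/13)) + (31/2)·(-12/13−(-9))) = ½·(-80 − 205/13 + 3255/26) = 765/52, so the A_1-coordinate is (765/52)/(255/4) = 3/13.
[A_1PA_3] = ½·(9·(-12/13−(-5/2)) + (160/13)·(-5/2−13) + (31/2)·(13−(-12/13))) = ½·(369/26 − 2480/13 + 5611/26) = 255/13, so the A_2-coordinate is 4/13.
[A_1A_2P] = ½·(9·(-9−(-12/13)) + 10·(-12/13−13) + (160/13)·(13−(-9))) = ½·(-945/13 − 1810/13 + 3520/13) = 765/26, so the A_3-coordinate is 6/13.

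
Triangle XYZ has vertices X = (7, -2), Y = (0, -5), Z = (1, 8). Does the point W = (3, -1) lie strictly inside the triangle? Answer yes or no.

yes

Barycentric coordinates of W: (35/88, 17/44, 19/88).
The three coordinates are positive, positive, positive; a point is interior exactly when all three are positive.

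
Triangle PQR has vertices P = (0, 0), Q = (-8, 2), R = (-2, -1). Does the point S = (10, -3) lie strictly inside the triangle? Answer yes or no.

no

Barycentric coordinates of S: (2, -4/3, 1/3).
The three coordinates are positive, negative, positive; a point is interior exactly when all three are positive.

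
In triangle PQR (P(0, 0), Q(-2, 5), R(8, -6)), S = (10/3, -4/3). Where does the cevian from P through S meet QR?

Barycentric coordinates of S with respect to PQR: (1/6, 1/3, 1/2).
On side QR the P-coordinate is zero; dropping S's P-weight 1/6 and renormalizing the remaining 1/3 : 1/2 gives weights 2/5, 3/5 on Q, R.
T = (2/5)·(-2, 5) + (3/5)·(8, -6) = (4, -8/5).

(4, -8/5)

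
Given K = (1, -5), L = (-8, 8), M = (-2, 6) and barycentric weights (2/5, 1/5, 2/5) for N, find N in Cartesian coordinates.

N = (2/5)·K + (1/5)·L + (2/5)·M.
x-coordinate: (2/5)·1 + (1/5)·(-8) + (2/5)·(-2) = -2.
y-coordinate: (2/5)·(-5) + (1/5)·8 + (2/5)·6 = 2.

(-2, 2)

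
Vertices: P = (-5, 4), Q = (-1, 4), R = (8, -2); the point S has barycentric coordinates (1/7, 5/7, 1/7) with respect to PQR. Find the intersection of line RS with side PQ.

Line RS meets PQ where the R-coordinate vanishes; zeroing S's R-weight and renormalizing leaves P, Q-weights 1/7 : 5/7 → (1/6, 5/6).
So T = (1/6)·P + (5/6)·Q = (-5/3, 4).

(-5/3, 4)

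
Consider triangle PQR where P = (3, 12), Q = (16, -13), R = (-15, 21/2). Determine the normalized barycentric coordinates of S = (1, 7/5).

(1/5, 2/5, 2/5)

Signed area of the reference triangle: [PQR] = ½·(3·(-13−(21/2)) + 16·(21/2−12) + (-15)·(12−(-13))) = ½·(-141/2 − 24 − 375) = -939/4.
[SQR] = ½·(1·(-13−(21/2)) + 16·(21/2−(7/5)) + (-15)·(7/5−(-13))) = ½·(-47/2 + 728/5 − 216) = -939/20, so the P-coordinate is (-939/20)/(-939/4) = 1/5.
[PSR] = ½·(3·(7/5−(21/2)) + 1·(21/2−12) + (-15)·(12−(7/5))) = ½·(-273/10 − 3/2 − 159) = -939/10, so the Q-coordinate is 2/5.
[PQS] = ½·(3·(-13−(7/5)) + 16·(7/5−12) + 1·(12−(-13))) = ½·(-216/5 − 848/5 + 25) = -939/10, so the R-coordinate is 2/5.
Check: 1/5 + 2/5 + 2/5 = 1.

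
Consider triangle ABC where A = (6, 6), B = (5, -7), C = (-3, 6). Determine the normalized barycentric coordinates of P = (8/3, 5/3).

Signed area of the reference triangle: [ABC] = ½·(6·(-7−6) + 5·(6−6) + (-3)·(6−(-7))) = ½·(-78 + 0 − 39) = -117/2.
[PBC] = ½·((8/3)·(-7−6) + 5·(6−(5/3)) + (-3)·(5/3−(-7))) = ½·(-104/3 + 65/3 − 26) = -39/2, so the A-coordinate is (-39/2)/(-117/2) = 1/3.
[APC] = ½·(6·(5/3−6) + (8/3)·(6−6) + (-3)·(6−(5/3))) = ½·(-26 + 0 − 13) = -39/2, so the B-coordinate is 1/3.
[ABP] = ½·(6·(-7−(5/3)) + 5·(5/3−6) + (8/3)·(6−(-7))) = ½·(-52 − 65/3 + 104/3) = -39/2, so the C-coordinate is 1/3.

(1/3, 1/3, 1/3)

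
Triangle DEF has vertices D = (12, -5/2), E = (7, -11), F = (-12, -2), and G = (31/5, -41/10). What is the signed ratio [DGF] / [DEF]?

1/5

[DEF] = ½·(12·(-11−(-2)) + 7·(-2−(-5/2)) + (-12)·(-5/2−(-11))) = ½·(-108 + 7/2 − 102) = -413/4.
[DGF] = ½·(12·(-41/10−(-2)) + (31/5)·(-2−(-5/2)) + (-12)·(-5/2−(-41/10))) = ½·(-126/5 + 31/10 − 96/5) = -413/20, so the ratio is (-413/20)/(-413/4) = 1/5.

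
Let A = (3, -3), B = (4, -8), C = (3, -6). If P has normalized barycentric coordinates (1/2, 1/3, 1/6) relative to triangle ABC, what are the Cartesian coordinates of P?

(10/3, -31/6)

P = (1/2)·A + (1/3)·B + (1/6)·C.
x-coordinate: (1/2)·3 + (1/3)·4 + (1/6)·3 = 10/3.
y-coordinate: (1/2)·(-3) + (1/3)·(-8) + (1/6)·(-6) = -31/6.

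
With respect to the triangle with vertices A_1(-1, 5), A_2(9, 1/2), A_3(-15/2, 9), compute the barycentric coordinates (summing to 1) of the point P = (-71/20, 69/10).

(1/10, 1/5, 7/10)

Signed area of the reference triangle: [A_1A_2A_3] = ½·((-1)·(1/2−9) + 9·(9−5) + (-15/2)·(5−(1/2))) = ½·(17/2 + 36 − 135/4) = 43/8.
[PA_2A_3] = ½·((-71/20)·(1/2−9) + 9·(9−(69/10)) + (-15/2)·(69/10−(1/2))) = ½·(1207/40 + 189/10 − 48) = 43/80, so the A_1-coordinate is (43/80)/(43/8) = 1/10.
[A_1PA_3] = ½·((-1)·(69/10−9) + (-71/20)·(9−5) + (-15/2)·(5−(69/10))) = ½·(21/10 − 71/5 + 57/4) = 43/40, so the A_2-coordinate is 1/5.
[A_1A_2P] = ½·((-1)·(1/2−(69/10)) + 9·(69/10−5) + (-71/20)·(5−(1/2))) = ½·(32/5 + 171/10 − 639/40) = 301/80, so the A_3-coordinate is 7/10.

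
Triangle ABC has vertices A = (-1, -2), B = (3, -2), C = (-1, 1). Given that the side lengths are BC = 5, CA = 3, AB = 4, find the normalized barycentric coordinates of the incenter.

The incenter has barycentric coordinates proportional to the opposite side lengths: (5 : 3 : 4).
Normalizing by 5+3+4 = 12 gives (5/12, 1/4, 1/3).

(5/12, 1/4, 1/3)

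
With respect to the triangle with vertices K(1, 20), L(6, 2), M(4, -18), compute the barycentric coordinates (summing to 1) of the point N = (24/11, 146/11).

(8/11, 2/11, 1/11)

Signed area of the reference triangle: [KLM] = ½·(1·(2−(-18)) + 6·(-18−20) + 4·(20−2)) = ½·(20 − 228 + 72) = -68.
[NLM] = ½·((24/11)·(2−(-18)) + 6·(-18−(146/11)) + 4·(146/11−2)) = ½·(480/11 − 2064/11 + 496/11) = -544/11, so the K-coordinate is (-544/11)/(-68) = 8/11.
[KNM] = ½·(1·(146/11−(-18)) + (24/11)·(-18−20) + 4·(20−(146/11))) = ½·(344/11 − 912/11 + 296/11) = -136/11, so the L-coordinate is 2/11.
[KLN] = ½·(1·(2−(146/11)) + 6·(146/11−20) + (24/11)·(20−2)) = ½·(-124/11 − 444/11 + 432/11) = -68/11, so the M-coordinate is 1/11.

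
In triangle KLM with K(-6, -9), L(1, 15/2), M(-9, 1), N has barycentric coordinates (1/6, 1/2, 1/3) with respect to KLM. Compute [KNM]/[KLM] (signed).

The signed ratio [KNM]/[KLM] equals the barycentric coordinate of N at vertex L, which is 1/2.

1/2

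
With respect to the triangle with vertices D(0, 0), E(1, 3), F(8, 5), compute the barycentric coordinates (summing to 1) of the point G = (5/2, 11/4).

(1/4, 1/2, 1/4)

Signed area of the reference triangle: [DEF] = ½·(0·(3−5) + 1·(5−0) + 8·(0−3)) = ½·(0 + 5 − 24) = -19/2.
[GEF] = ½·((5/2)·(3−5) + 1·(5−(11/4)) + 8·(11/4−3)) = ½·(-5 + 9/4 − 2) = -19/8, so the D-coordinate is (-19/8)/(-19/2) = 1/4.
[DGF] = ½·(0·(11/4−5) + (5/2)·(5−0) + 8·(0−(11/4))) = ½·(0 + 25/2 − 22) = -19/4, so the E-coordinate is 1/2.
[DEG] = ½·(0·(3−(11/4)) + 1·(11/4−0) + (5/2)·(0−3)) = ½·(0 + 11/4 − 15/2) = -19/8, so the F-coordinate is 1/4.
Check: 1/4 + 1/2 + 1/4 = 1.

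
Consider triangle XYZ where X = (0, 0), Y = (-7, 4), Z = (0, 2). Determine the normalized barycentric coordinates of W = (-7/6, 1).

Signed area of the reference triangle: [XYZ] = ½·(0·(4−2) + (-7)·(2−0) + 0·(0−4)) = ½·(0 − 14 + 0) = -7.
[WYZ] = ½·((-7/6)·(4−2) + (-7)·(2−1) + 0·(1−4)) = ½·(-7/3 − 7 + 0) = -14/3, so the X-coordinate is (-14/3)/(-7) = 2/3.
[XWZ] = ½·(0·(1−2) + (-7/6)·(2−0) + 0·(0−1)) = ½·(0 − 7/3 + 0) = -7/6, so the Y-coordinate is 1/6.
[XYW] = ½·(0·(4−1) + (-7)·(1−0) + (-7/6)·(0−4)) = ½·(0 − 7 + 14/3) = -7/6, so the Z-coordinate is 1/6.

(2/3, 1/6, 1/6)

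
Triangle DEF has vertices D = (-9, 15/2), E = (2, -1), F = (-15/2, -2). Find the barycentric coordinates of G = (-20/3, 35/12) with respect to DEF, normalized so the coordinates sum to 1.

Signed area of the reference triangle: [DEF] = ½·((-9)·(-1−(-2)) + 2·(-2−(15/2)) + (-15/2)·(15/2−(-1))) = ½·(-9 − 19 − 255/4) = -367/8.
[GEF] = ½·((-20/3)·(-1−(-2)) + 2·(-2−(35/12)) + (-15/2)·(35/12−(-1))) = ½·(-20/3 − 59/6 − 235/8) = -367/16, so the D-coordinate is (-367/16)/(-367/8) = 1/2.
[DGF] = ½·((-9)·(35/12−(-2)) + (-20/3)·(-2−(15/2)) + (-15/2)·(15/2−(35/12))) = ½·(-177/4 + 190/3 − 275/8) = -367/48, so the E-coordinate is 1/6.
[DEG] = ½·((-9)·(-1−(35/12)) + 2·(35/12−(15/2)) + (-20/3)·(15/2−(-1))) = ½·(141/4 − 55/6 − 170/3) = -367/24, so the F-coordinate is 1/3.
Check: 1/2 + 1/6 + 1/3 = 1.

(1/2, 1/6, 1/3)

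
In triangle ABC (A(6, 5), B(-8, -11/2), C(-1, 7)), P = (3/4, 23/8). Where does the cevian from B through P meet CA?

Barycentric coordinates of P with respect to ABC: (1/2, 1/4, 1/4).
On side CA the B-coordinate is zero; dropping P's B-weight 1/4 and renormalizing the remaining 1/4 : 1/2 gives weights 1/3, 2/3 on C, A.
Q = (1/3)·(-1, 7) + (2/3)·(6, 5) = (11/3, 17/3).

(11/3, 17/3)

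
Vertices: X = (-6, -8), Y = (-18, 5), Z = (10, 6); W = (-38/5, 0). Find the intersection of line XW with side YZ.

Barycentric coordinates of W with respect to XYZ: (2/5, 2/5, 1/5).
On side YZ the X-coordinate is zero; dropping W's X-weight 2/5 and renormalizing the remaining 2/5 : 1/5 gives weights 2/3, 1/3 on Y, Z.
V = (2/3)·(-18, 5) + (1/3)·(10, 6) = (-26/3, 16/3).

(-26/3, 16/3)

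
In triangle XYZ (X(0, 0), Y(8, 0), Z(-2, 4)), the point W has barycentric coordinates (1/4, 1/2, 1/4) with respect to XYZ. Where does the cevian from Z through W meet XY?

Line ZW meets XY where the Z-coordinate vanishes; zeroing W's Z-weight and renormalizing leaves X, Y-weights 1/4 : 1/2 → (1/3, 2/3).
So V = (1/3)·X + (2/3)·Y = (16/3, 0).

(16/3, 0)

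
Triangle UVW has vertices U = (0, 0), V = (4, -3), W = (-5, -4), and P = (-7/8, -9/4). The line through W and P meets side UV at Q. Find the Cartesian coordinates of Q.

Barycentric coordinates of P with respect to UVW: (3/8, 1/4, 3/8).
On side UV the W-coordinate is zero; dropping P's W-weight 3/8 and renormalizing the remaining 3/8 : 1/4 gives weights 3/5, 2/5 on U, V.
Q = (3/5)·(0, 0) + (2/5)·(4, -3) = (8/5, -6/5).

(8/5, -6/5)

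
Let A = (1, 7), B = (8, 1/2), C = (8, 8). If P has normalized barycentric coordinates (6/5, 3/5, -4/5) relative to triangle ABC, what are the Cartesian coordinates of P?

P = (6/5)·A + (3/5)·B + (-4/5)·C.
x-coordinate: (6/5)·1 + (3/5)·8 + (-4/5)·8 = -2/5.
y-coordinate: (6/5)·7 + (3/5)·(1/2) + (-4/5)·8 = 23/10.

(-2/5, 23/10)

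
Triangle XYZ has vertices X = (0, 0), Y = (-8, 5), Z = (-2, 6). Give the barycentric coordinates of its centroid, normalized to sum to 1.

(1/3, 1/3, 1/3)

The centroid is the average of the vertices, so each weight is 1/3.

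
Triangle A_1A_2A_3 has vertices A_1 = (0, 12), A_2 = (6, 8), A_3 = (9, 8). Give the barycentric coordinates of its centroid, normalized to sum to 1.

The centroid is the average of the vertices, so each weight is 1/3.

(1/3, 1/3, 1/3)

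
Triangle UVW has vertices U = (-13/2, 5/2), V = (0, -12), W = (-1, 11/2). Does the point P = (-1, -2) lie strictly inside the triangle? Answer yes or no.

Barycentric coordinates of P: (30/397, 165/397, 202/397).
The three coordinates are positive, positive, positive; a point is interior exactly when all three are positive.

yes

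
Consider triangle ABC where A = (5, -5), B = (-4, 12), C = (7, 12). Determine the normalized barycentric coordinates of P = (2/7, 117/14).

Signed area of the reference triangle: [ABC] = ½·(5·(12−12) + (-4)·(12−(-5)) + 7·(-5−12)) = ½·(0 − 68 − 119) = -187/2.
[PBC] = ½·((2/7)·(12−12) + (-4)·(12−(117/14)) + 7·(117/14−12)) = ½·(0 − 102/7 − 51/2) = -561/28, so the A-coordinate is (-561/28)/(-187/2) = 3/14.
[APC] = ½·(5·(117/14−12) + (2/7)·(12−(-5)) + 7·(-5−(117/14))) = ½·(-255/14 + 34/7 − 187/2) = -374/7, so the B-coordinate is 4/7.
[ABP] = ½·(5·(12−(117/14)) + (-4)·(117/14−(-5)) + (2/7)·(-5−12)) = ½·(255/14 − 374/7 − 34/7) = -561/28, so the C-coordinate is 3/14.
Check: 3/14 + 4/7 + 3/14 = 1.

(3/14, 4/7, 3/14)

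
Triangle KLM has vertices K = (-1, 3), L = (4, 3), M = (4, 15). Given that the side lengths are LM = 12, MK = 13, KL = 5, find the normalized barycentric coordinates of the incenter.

(2/5, 13/30, 1/6)

The incenter has barycentric coordinates proportional to the opposite side lengths: (12 : 13 : 5).
Normalizing by 12+13+5 = 30 gives (2/5, 13/30, 1/6).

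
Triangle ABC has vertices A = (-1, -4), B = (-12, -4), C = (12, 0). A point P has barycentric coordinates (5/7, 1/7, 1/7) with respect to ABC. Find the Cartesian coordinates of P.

P = (5/7)·A + (1/7)·B + (1/7)·C.
x-coordinate: (5/7)·(-1) + (1/7)·(-12) + (1/7)·12 = -5/7.
y-coordinate: (5/7)·(-4) + (1/7)·(-4) + (1/7)·0 = -24/7.

(-5/7, -24/7)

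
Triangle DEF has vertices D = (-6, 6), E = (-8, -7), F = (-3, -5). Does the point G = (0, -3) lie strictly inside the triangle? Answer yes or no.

Barycentric coordinates of G: (4/61, -39/61, 96/61).
The three coordinates are positive, negative, positive; a point is interior exactly when all three are positive.

no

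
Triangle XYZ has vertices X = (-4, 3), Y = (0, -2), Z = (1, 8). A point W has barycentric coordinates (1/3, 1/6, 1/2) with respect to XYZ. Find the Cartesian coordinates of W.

W = (1/3)·X + (1/6)·Y + (1/2)·Z.
x-coordinate: (1/3)·(-4) + (1/6)·0 + (1/2)·1 = -5/6.
y-coordinate: (1/3)·3 + (1/6)·(-2) + (1/2)·8 = 14/3.

(-5/6, 14/3)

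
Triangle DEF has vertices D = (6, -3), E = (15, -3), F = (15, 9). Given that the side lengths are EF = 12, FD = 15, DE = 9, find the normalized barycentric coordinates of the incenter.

(1/3, 5/12, 1/4)

The incenter has barycentric coordinates proportional to the opposite side lengths: (12 : 15 : 9).
Normalizing by 12+15+9 = 36 gives (1/3, 5/12, 1/4).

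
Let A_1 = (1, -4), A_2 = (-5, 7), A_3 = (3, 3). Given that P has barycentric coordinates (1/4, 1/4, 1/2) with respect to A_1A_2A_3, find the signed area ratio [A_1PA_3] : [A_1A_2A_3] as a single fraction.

The signed ratio [A_1PA_3]/[A_1A_2A_3] equals the barycentric coordinate of P at vertex A_2, which is 1/4.

1/4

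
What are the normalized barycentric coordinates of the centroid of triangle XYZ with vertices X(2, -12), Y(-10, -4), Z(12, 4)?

(1/3, 1/3, 1/3)

The centroid is the average of the vertices, so each weight is 1/3.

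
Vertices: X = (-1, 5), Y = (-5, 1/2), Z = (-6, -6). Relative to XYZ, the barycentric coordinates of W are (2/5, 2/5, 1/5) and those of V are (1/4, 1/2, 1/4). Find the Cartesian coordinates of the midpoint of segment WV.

(-157/40, 1/2)

Barycentric coordinates of the midpoint are the average: (13/40, 9/20, 9/40).
Converting: (13/40)·X + (9/20)·Y + (9/40)·Z = (-157/40, 1/2).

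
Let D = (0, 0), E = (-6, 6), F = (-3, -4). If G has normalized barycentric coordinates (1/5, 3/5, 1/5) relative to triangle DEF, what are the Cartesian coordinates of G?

(-21/5, 14/5)

G = (1/5)·D + (3/5)·E + (1/5)·F.
x-coordinate: (1/5)·0 + (3/5)·(-6) + (1/5)·(-3) = -21/5.
y-coordinate: (1/5)·0 + (3/5)·6 + (1/5)·(-4) = 14/5.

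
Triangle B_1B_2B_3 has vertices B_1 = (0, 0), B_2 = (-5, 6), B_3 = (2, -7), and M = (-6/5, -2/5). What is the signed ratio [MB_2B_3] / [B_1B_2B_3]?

1/5

[B_1B_2B_3] = ½·(0·(6−(-7)) + (-5)·(-7−0) + 2·(0−6)) = ½·(0 + 35 − 12) = 23/2.
[MB_2B_3] = ½·((-6/5)·(6−(-7)) + (-5)·(-7−(-2/5)) + 2·(-2/5−6)) = ½·(-78/5 + 33 − 64/5) = 23/10, so the ratio is (23/10)/(23/2) = 1/5.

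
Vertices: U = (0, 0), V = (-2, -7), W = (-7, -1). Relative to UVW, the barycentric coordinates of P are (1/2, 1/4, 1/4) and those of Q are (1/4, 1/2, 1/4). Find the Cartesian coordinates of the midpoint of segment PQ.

(-5/2, -23/8)

Barycentric coordinates of the midpoint are the average: (3/8, 3/8, 1/4).
Converting: (3/8)·U + (3/8)·V + (1/4)·W = (-5/2, -23/8).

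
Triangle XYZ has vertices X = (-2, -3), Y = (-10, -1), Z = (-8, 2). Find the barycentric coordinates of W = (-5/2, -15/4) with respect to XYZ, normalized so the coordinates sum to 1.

(1, 1/4, -1/4)

Signed area of the reference triangle: [XYZ] = ½·((-2)·(-1−2) + (-10)·(2−(-3)) + (-8)·(-3−(-1))) = ½·(6 − 50 + 16) = -14.
[WYZ] = ½·((-5/2)·(-1−2) + (-10)·(2−(-15/4)) + (-8)·(-15/4−(-1))) = ½·(15/2 − 115/2 + 22) = -14, so the X-coordinate is (-14)/(-14) = 1.
[XWZ] = ½·((-2)·(-15/4−2) + (-5/2)·(2−(-3)) + (-8)·(-3−(-15/4))) = ½·(23/2 − 25/2 − 6) = -7/2, so the Y-coordinate is 1/4.
[XYW] = ½·((-2)·(-1−(-15/4)) + (-10)·(-15/4−(-3)) + (-5/2)·(-3−(-1))) = ½·(-11/2 + 15/2 + 5) = 7/2, so the Z-coordinate is -1/4.
Check: 1 + 1/4 − 1/4 = 1.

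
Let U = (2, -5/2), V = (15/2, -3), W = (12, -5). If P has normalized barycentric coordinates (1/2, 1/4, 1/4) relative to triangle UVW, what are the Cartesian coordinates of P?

P = (1/2)·U + (1/4)·V + (1/4)·W.
x-coordinate: (1/2)·2 + (1/4)·(15/2) + (1/4)·12 = 47/8.
y-coordinate: (1/2)·(-5/2) + (1/4)·(-3) + (1/4)·(-5) = -13/4.

(47/8, -13/4)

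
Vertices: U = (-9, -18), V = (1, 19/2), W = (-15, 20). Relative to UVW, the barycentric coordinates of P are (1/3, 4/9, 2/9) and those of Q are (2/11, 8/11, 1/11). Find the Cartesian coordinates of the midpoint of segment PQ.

Barycentric coordinates of the midpoint are the average: (17/66, 58/99, 31/198).
Converting: (17/66)·U + (58/99)·V + (31/198)·W = (-404/99, 134/33).

(-404/99, 134/33)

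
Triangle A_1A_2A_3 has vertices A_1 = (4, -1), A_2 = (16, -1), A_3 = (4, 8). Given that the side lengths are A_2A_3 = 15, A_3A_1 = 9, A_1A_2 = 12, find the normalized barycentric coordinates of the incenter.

The incenter has barycentric coordinates proportional to the opposite side lengths: (15 : 9 : 12).
Normalizing by 15+9+12 = 36 gives (5/12, 1/4, 1/3).

(5/12, 1/4, 1/3)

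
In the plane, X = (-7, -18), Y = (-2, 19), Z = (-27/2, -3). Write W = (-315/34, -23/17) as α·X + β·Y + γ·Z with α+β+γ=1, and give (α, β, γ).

(4/17, 4/17, 9/17)

Signed area of the reference triangle: [XYZ] = ½·((-7)·(19−(-3)) + (-2)·(-3−(-18)) + (-27/2)·(-18−19)) = ½·(-154 − 30 + 999/2) = 631/4.
[WYZ] = ½·((-315/34)·(19−(-3)) + (-2)·(-3−(-23/17)) + (-27/2)·(-23/17−19)) = ½·(-3465/17 + 56/17 + 4671/17) = 631/17, so the X-coordinate is (631/17)/(631/4) = 4/17.
[XWZ] = ½·((-7)·(-23/17−(-3)) + (-315/34)·(-3−(-18)) + (-27/2)·(-18−(-23/17))) = ½·(-196/17 − 4725/34 + 7641/34) = 631/17, so the Y-coordinate is 4/17.
[XYW] = ½·((-7)·(19−(-23/17)) + (-2)·(-23/17−(-18)) + (-315/34)·(-18−19)) = ½·(-2422/17 − 566/17 + 11655/34) = 5679/68, so the Z-coordinate is 9/17.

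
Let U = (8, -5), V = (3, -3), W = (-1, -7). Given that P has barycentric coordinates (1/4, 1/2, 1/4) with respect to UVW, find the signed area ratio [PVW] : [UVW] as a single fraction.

The signed ratio [PVW]/[UVW] equals the barycentric coordinate of P at vertex U, which is 1/4.

1/4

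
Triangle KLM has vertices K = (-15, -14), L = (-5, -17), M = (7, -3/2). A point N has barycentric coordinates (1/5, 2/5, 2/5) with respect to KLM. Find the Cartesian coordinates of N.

(-11/5, -51/5)

N = (1/5)·K + (2/5)·L + (2/5)·M.
x-coordinate: (1/5)·(-15) + (2/5)·(-5) + (2/5)·7 = -11/5.
y-coordinate: (1/5)·(-14) + (2/5)·(-17) + (2/5)·(-3/2) = -51/5.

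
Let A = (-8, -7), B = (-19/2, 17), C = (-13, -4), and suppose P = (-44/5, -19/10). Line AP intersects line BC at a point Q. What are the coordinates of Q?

(-32/3, 10)

Barycentric coordinates of P with respect to ABC: (7/10, 1/5, 1/10).
On side BC the A-coordinate is zero; dropping P's A-weight 7/10 and renormalizing the remaining 1/5 : 1/10 gives weights 2/3, 1/3 on B, C.
Q = (2/3)·(-19/2, 17) + (1/3)·(-13, -4) = (-32/3, 10).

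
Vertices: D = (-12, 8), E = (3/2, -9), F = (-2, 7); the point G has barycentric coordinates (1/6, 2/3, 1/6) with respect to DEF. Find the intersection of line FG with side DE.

Line FG meets DE where the F-coordinate vanishes; zeroing G's F-weight and renormalizing leaves D, E-weights 1/6 : 2/3 → (1/5, 4/5).
So H = (1/5)·D + (4/5)·E = (-6/5, -28/5).

(-6/5, -28/5)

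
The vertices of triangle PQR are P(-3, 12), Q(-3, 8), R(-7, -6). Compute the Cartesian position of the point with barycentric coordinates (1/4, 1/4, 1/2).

S = (1/4)·P + (1/4)·Q + (1/2)·R.
x-coordinate: (1/4)·(-3) + (1/4)·(-3) + (1/2)·(-7) = -5.
y-coordinate: (1/4)·12 + (1/4)·8 + (1/2)·(-6) = 2.

(-5, 2)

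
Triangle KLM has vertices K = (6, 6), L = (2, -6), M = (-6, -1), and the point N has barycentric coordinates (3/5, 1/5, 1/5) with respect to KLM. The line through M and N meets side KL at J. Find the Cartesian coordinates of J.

Line MN meets KL where the M-coordinate vanishes; zeroing N's M-weight and renormalizing leaves K, L-weights 3/5 : 1/5 → (3/4, 1/4).
So J = (3/4)·K + (1/4)·L = (5, 3).

(5, 3)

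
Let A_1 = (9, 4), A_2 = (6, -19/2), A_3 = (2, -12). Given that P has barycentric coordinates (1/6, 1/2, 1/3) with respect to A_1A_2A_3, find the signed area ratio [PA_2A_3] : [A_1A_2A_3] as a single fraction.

1/6

The signed ratio [PA_2A_3]/[A_1A_2A_3] equals the barycentric coordinate of P at vertex A_1, which is 1/6.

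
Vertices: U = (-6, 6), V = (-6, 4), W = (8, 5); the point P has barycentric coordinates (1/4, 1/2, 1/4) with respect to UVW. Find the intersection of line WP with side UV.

Line WP meets UV where the W-coordinate vanishes; zeroing P's W-weight and renormalizing leaves U, V-weights 1/4 : 1/2 → (1/3, 2/3).
So Q = (1/3)·U + (2/3)·V = (-6, 14/3).

(-6, 14/3)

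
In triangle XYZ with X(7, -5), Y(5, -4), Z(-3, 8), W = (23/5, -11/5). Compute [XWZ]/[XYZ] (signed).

[XYZ] = ½·(7·(-4−8) + 5·(8−(-5)) + (-3)·(-5−(-4))) = ½·(-84 + 65 + 3) = -8.
[XWZ] = ½·(7·(-11/5−8) + (23/5)·(8−(-5)) + (-3)·(-5−(-11/5))) = ½·(-357/5 + 299/5 + 42/5) = -8/5, so the ratio is (-8/5)/(-8) = 1/5.

1/5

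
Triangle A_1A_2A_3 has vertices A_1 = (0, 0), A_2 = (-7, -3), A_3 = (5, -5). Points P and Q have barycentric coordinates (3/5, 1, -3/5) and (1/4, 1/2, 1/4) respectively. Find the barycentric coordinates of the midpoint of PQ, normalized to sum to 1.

(17/40, 3/4, -7/40)

Since both coordinate triples sum to 1, the midpoint's barycentrics are the componentwise average.
(3/5+1/4)/2 = 17/40; similarly 3/4 and -7/40.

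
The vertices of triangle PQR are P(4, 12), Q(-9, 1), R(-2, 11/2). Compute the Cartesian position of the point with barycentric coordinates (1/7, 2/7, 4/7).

(-22/7, 36/7)

S = (1/7)·P + (2/7)·Q + (4/7)·R.
x-coordinate: (1/7)·4 + (2/7)·(-9) + (4/7)·(-2) = -22/7.
y-coordinate: (1/7)·12 + (2/7)·1 + (4/7)·(11/2) = 36/7.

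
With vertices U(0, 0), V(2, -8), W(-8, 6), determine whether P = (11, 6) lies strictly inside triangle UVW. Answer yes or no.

no

Barycentric coordinates of P: (133/26, -57/26, -25/13).
The three coordinates are positive, negative, negative; a point is interior exactly when all three are positive.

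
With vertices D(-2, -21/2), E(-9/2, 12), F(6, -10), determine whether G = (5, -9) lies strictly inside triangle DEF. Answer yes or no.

yes

Barycentric coordinates of G: (46/725, 34/725, 129/145).
The three coordinates are positive, positive, positive; a point is interior exactly when all three are positive.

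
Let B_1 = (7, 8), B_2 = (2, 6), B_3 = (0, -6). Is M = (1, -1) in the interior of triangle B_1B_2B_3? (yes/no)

Barycentric coordinates of M: (1/28, 3/8, 33/56).
The three coordinates are positive, positive, positive; a point is interior exactly when all three are positive.

yes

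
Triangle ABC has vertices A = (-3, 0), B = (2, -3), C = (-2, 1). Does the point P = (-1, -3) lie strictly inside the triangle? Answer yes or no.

Barycentric coordinates of P: (3/2, 5/8, -9/8).
The three coordinates are positive, positive, negative; a point is interior exactly when all three are positive.

no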